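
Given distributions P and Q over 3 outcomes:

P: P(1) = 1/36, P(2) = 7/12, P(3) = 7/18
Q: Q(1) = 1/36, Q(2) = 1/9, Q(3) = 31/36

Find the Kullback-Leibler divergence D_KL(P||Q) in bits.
0.9495 bits

D_KL(P||Q) = Σ P(x) log₂(P(x)/Q(x))

Computing term by term:
  P(1)·log₂(P(1)/Q(1)) = (1/36)·log₂((1/36)/(1/36)) = 0.00000
  P(2)·log₂(P(2)/Q(2)) = (7/12)·log₂((7/12)/(1/9)) = 1.39552
  P(3)·log₂(P(3)/Q(3)) = (7/18)·log₂((7/18)/(31/36)) = -0.44599

D_KL(P||Q) = 0.00000 + 1.39552 - 0.44599 = 0.94953 ≈ 0.9495 bits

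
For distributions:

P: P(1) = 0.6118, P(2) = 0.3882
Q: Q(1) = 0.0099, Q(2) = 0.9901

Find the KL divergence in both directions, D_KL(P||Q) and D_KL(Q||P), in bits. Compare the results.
D_KL(P||Q) = 3.1155 bits, D_KL(Q||P) = 1.2785 bits. D_KL(P||Q) is larger than D_KL(Q||P) by 1.8370 bits; the two directions differ.

D_KL(P||Q) = Σ P(x) log₂(P(x)/Q(x))

Computing term by term:
  P(1)·log₂(P(1)/Q(1)) = 0.6118·log₂(0.6118/0.0099) = 3.63990
  P(2)·log₂(P(2)/Q(2)) = 0.3882·log₂(0.3882/0.9901) = -0.52437

D_KL(P||Q) = 3.63990 - 0.52437 = 3.11553 ≈ 3.1155 bits

D_KL(Q||P) = Σ Q(x) log₂(Q(x)/P(x))

Computing term by term:
  Q(1)·log₂(Q(1)/P(1)) = 0.0099·log₂(0.0099/0.6118) = -0.05890
  Q(2)·log₂(Q(2)/P(2)) = 0.9901·log₂(0.9901/0.3882) = 1.33740

D_KL(Q||P) = -0.05890 + 1.33740 = 1.27850 ≈ 1.2785 bits

These are NOT equal (difference: 1.8370 bits). KL divergence is asymmetric: D_KL(P||Q) ≠ D_KL(Q||P) in general.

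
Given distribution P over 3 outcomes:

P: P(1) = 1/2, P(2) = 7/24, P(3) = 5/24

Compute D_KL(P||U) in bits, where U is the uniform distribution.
0.0950 bits

U(i) = 1/3 for all i

D_KL(P||U) = Σ P(x) log₂(P(x) / (1/3))
           = Σ P(x) log₂(P(x)) + log₂(3)
           = log₂(3) - H(P)

H(P) = -Σ P(x) log₂(P(x)):
  -P(1)·log₂(P(1)) = -(1/2)·log₂(1/2) = 0.50000
  -P(2)·log₂(P(2)) = -(7/24)·log₂(7/24) = 0.51847
  -P(3)·log₂(P(3)) = -(5/24)·log₂(5/24) = 0.47147
H(P) = 0.50000 + 0.51847 + 0.47147 = 1.48994 bits

log₂(3) = 1.58496 bits

D_KL(P||U) = 1.58496 - 1.48994 = 0.09502 ≈ 0.0950 bits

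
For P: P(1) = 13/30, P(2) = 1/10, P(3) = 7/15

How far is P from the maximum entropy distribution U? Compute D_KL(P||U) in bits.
0.2169 bits

U(i) = 1/3 for all i

D_KL(P||U) = Σ P(x) log₂(P(x) / (1/3))
           = Σ P(x) log₂(P(x)) + log₂(3)
           = log₂(3) - H(P)

H(P) = -Σ P(x) log₂(P(x)):
  -P(1)·log₂(P(1)) = -(13/30)·log₂(13/30) = 0.52280
  -P(2)·log₂(P(2)) = -(1/10)·log₂(1/10) = 0.33219
  -P(3)·log₂(P(3)) = -(7/15)·log₂(7/15) = 0.51312
H(P) = 0.52280 + 0.33219 + 0.51312 = 1.36811 bits

log₂(3) = 1.58496 bits

D_KL(P||U) = 1.58496 - 1.36811 = 0.21685 ≈ 0.2169 bits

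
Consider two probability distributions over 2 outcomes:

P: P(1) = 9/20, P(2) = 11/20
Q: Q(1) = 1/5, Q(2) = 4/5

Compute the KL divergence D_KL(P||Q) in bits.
0.2292 bits

D_KL(P||Q) = Σ P(x) log₂(P(x)/Q(x))

Computing term by term:
  P(1)·log₂(P(1)/Q(1)) = (9/20)·log₂((9/20)/(1/5)) = 0.52647
  P(2)·log₂(P(2)/Q(2)) = (11/20)·log₂((11/20)/(4/5)) = -0.29731

D_KL(P||Q) = 0.52647 - 0.29731 = 0.22916 ≈ 0.2292 bits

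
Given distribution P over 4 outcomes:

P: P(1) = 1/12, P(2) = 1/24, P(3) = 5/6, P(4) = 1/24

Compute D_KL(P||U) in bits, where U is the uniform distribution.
1.1000 bits

U(i) = 1/4 for all i

D_KL(P||U) = Σ P(x) log₂(P(x) / (1/4))
           = Σ P(x) log₂(P(x)) + log₂(4)
           = log₂(4) - H(P)

H(P) = -Σ P(x) log₂(P(x)):
  -P(1)·log₂(P(1)) = -(1/12)·log₂(1/12) = 0.29875
  -P(2)·log₂(P(2)) = -(1/24)·log₂(1/24) = 0.19104
  -P(3)·log₂(P(3)) = -(5/6)·log₂(5/6) = 0.21920
  -P(4)·log₂(P(4)) = -(1/24)·log₂(1/24) = 0.19104
H(P) = 0.29875 + 0.19104 + 0.21920 + 0.19104 = 0.90003 bits

log₂(4) = 2.00000 bits

D_KL(P||U) = 2.00000 - 0.90003 = 1.09997 ≈ 1.1000 bits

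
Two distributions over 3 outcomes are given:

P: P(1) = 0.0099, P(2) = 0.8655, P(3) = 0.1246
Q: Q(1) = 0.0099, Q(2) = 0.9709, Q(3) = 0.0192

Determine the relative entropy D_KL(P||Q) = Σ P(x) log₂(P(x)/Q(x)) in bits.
0.1927 bits

D_KL(P||Q) = Σ P(x) log₂(P(x)/Q(x))

Computing term by term:
  P(1)·log₂(P(1)/Q(1)) = 0.0099·log₂(0.0099/0.0099) = 0.00000
  P(2)·log₂(P(2)/Q(2)) = 0.8655·log₂(0.8655/0.9709) = -0.14349
  P(3)·log₂(P(3)/Q(3)) = 0.1246·log₂(0.1246/0.0192) = 0.33619

D_KL(P||Q) = 0.00000 - 0.14349 + 0.33619 = 0.19270 ≈ 0.1927 bits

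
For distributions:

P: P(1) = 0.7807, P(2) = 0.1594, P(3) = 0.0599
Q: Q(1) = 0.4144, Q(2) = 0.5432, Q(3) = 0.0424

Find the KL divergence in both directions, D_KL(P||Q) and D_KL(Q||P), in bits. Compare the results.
D_KL(P||Q) = 0.4613 bits, D_KL(Q||P) = 0.5610 bits. D_KL(Q||P) is larger than D_KL(P||Q) by 0.0997 bits; the two directions differ.

D_KL(P||Q) = Σ P(x) log₂(P(x)/Q(x))

Computing term by term:
  P(1)·log₂(P(1)/Q(1)) = 0.7807·log₂(0.7807/0.4144) = 0.71336
  P(2)·log₂(P(2)/Q(2)) = 0.1594·log₂(0.1594/0.5432) = -0.28195
  P(3)·log₂(P(3)/Q(3)) = 0.0599·log₂(0.0599/0.0424) = 0.02986

D_KL(P||Q) = 0.71336 - 0.28195 + 0.02986 = 0.46127 ≈ 0.4613 bits

D_KL(Q||P) = Σ Q(x) log₂(Q(x)/P(x))

Computing term by term:
  Q(1)·log₂(Q(1)/P(1)) = 0.4144·log₂(0.4144/0.7807) = -0.37866
  Q(2)·log₂(Q(2)/P(2)) = 0.5432·log₂(0.5432/0.1594) = 0.96083
  Q(3)·log₂(Q(3)/P(3)) = 0.0424·log₂(0.0424/0.0599) = -0.02114

D_KL(Q||P) = -0.37866 + 0.96083 - 0.02114 = 0.56103 ≈ 0.5610 bits

These are NOT equal (difference: 0.0997 bits). KL divergence is asymmetric: D_KL(P||Q) ≠ D_KL(Q||P) in general.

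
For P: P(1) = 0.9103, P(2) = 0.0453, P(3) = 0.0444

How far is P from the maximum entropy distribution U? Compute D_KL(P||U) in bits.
1.0598 bits

U(i) = 1/3 for all i

D_KL(P||U) = Σ P(x) log₂(P(x) / (1/3))
           = Σ P(x) log₂(P(x)) + log₂(3)
           = log₂(3) - H(P)

H(P) = -Σ P(x) log₂(P(x)):
  -P(1)·log₂(P(1)) = -(0.9103)·log₂(0.9103) = 0.12342
  -P(2)·log₂(P(2)) = -(0.0453)·log₂(0.0453) = 0.20223
  -P(3)·log₂(P(3)) = -(0.0444)·log₂(0.0444) = 0.19950
H(P) = 0.12342 + 0.20223 + 0.19950 = 0.52515 bits

log₂(3) = 1.58496 bits

D_KL(P||U) = 1.58496 - 0.52515 = 1.05981 ≈ 1.0598 bits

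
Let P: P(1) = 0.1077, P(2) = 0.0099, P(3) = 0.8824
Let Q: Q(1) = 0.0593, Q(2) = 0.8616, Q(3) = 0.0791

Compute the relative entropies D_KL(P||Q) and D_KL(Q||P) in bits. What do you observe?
D_KL(P||Q) = 3.0994 bits, D_KL(Q||P) = 5.2254 bits. The two directions give different values (D_KL(Q||P) exceeds D_KL(P||Q) by 2.1260 bits): KL divergence is asymmetric.

D_KL(P||Q) = Σ P(x) log₂(P(x)/Q(x))

Computing term by term:
  P(1)·log₂(P(1)/Q(1)) = 0.1077·log₂(0.1077/0.0593) = 0.09272
  P(2)·log₂(P(2)/Q(2)) = 0.0099·log₂(0.0099/0.8616) = -0.06379
  P(3)·log₂(P(3)/Q(3)) = 0.8824·log₂(0.8824/0.0791) = 3.07047

D_KL(P||Q) = 0.09272 - 0.06379 + 3.07047 = 3.09940 ≈ 3.0994 bits

D_KL(Q||P) = Σ Q(x) log₂(Q(x)/P(x))

Computing term by term:
  Q(1)·log₂(Q(1)/P(1)) = 0.0593·log₂(0.0593/0.1077) = -0.05105
  Q(2)·log₂(Q(2)/P(2)) = 0.8616·log₂(0.8616/0.0099) = 5.55167
  Q(3)·log₂(Q(3)/P(3)) = 0.0791·log₂(0.0791/0.8824) = -0.27524

D_KL(Q||P) = -0.05105 + 5.55167 - 0.27524 = 5.22538 ≈ 5.2254 bits

These are NOT equal (difference: 2.1260 bits). KL divergence is asymmetric: D_KL(P||Q) ≠ D_KL(Q||P) in general.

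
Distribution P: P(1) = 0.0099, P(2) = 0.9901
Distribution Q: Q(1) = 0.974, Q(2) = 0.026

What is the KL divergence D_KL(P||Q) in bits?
5.1335 bits

D_KL(P||Q) = Σ P(x) log₂(P(x)/Q(x))

Computing term by term:
  P(1)·log₂(P(1)/Q(1)) = 0.0099·log₂(0.0099/0.974) = -0.06554
  P(2)·log₂(P(2)/Q(2)) = 0.9901·log₂(0.9901/0.026) = 5.19901

D_KL(P||Q) = -0.06554 + 5.19901 = 5.13347 ≈ 5.1335 bits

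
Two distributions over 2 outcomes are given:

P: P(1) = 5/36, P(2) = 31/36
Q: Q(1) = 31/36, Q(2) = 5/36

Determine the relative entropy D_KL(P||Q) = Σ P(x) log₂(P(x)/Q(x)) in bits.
1.9011 bits

D_KL(P||Q) = Σ P(x) log₂(P(x)/Q(x))

Computing term by term:
  P(1)·log₂(P(1)/Q(1)) = (5/36)·log₂((5/36)/(31/36)) = -0.36559
  P(2)·log₂(P(2)/Q(2)) = (31/36)·log₂((31/36)/(5/36)) = 2.26668

D_KL(P||Q) = -0.36559 + 2.26668 = 1.90109 ≈ 1.9011 bits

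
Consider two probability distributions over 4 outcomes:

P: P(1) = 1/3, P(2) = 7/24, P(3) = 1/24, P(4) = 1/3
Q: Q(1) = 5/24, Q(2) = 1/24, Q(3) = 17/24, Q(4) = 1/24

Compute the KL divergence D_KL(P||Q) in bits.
1.8745 bits

D_KL(P||Q) = Σ P(x) log₂(P(x)/Q(x))

Computing term by term:
  P(1)·log₂(P(1)/Q(1)) = (1/3)·log₂((1/3)/(5/24)) = 0.22602
  P(2)·log₂(P(2)/Q(2)) = (7/24)·log₂((7/24)/(1/24)) = 0.81881
  P(3)·log₂(P(3)/Q(3)) = (1/24)·log₂((1/24)/(17/24)) = -0.17031
  P(4)·log₂(P(4)/Q(4)) = (1/3)·log₂((1/3)/(1/24)) = 1.00000

D_KL(P||Q) = 0.22602 + 0.81881 - 0.17031 + 1.00000 = 1.87452 ≈ 1.8745 bits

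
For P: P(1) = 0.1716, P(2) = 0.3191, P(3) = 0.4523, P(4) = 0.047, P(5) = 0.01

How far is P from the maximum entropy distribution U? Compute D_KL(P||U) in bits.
0.5682 bits

U(i) = 1/5 for all i

D_KL(P||U) = Σ P(x) log₂(P(x) / (1/5))
           = Σ P(x) log₂(P(x)) + log₂(5)
           = log₂(5) - H(P)

H(P) = -Σ P(x) log₂(P(x)):
  -P(1)·log₂(P(1)) = -(0.1716)·log₂(0.1716) = 0.43636
  -P(2)·log₂(P(2)) = -(0.3191)·log₂(0.3191) = 0.52585
  -P(3)·log₂(P(3)) = -(0.4523)·log₂(0.4523) = 0.51772
  -P(4)·log₂(P(4)) = -(0.047)·log₂(0.047) = 0.20733
  -P(5)·log₂(P(5)) = -(0.01)·log₂(0.01) = 0.06644
H(P) = 0.43636 + 0.52585 + 0.51772 + 0.20733 + 0.06644 = 1.75370 bits

log₂(5) = 2.32193 bits

D_KL(P||U) = 2.32193 - 1.75370 = 0.56823 ≈ 0.5682 bits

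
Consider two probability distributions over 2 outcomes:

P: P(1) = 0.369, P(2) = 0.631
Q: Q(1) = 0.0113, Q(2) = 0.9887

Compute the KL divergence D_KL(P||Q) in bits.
1.4470 bits

D_KL(P||Q) = Σ P(x) log₂(P(x)/Q(x))

Computing term by term:
  P(1)·log₂(P(1)/Q(1)) = 0.369·log₂(0.369/0.0113) = 1.85578
  P(2)·log₂(P(2)/Q(2)) = 0.631·log₂(0.631/0.9887) = -0.40882

D_KL(P||Q) = 1.85578 - 0.40882 = 1.44696 ≈ 1.4470 bits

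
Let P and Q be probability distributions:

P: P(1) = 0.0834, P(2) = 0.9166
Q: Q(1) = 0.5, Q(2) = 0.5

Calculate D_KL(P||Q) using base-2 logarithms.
0.5860 bits

D_KL(P||Q) = Σ P(x) log₂(P(x)/Q(x))

Computing term by term:
  P(1)·log₂(P(1)/Q(1)) = 0.0834·log₂(0.0834/0.5) = -0.21549
  P(2)·log₂(P(2)/Q(2)) = 0.9166·log₂(0.9166/0.5) = 0.80144

D_KL(P||Q) = -0.21549 + 0.80144 = 0.58595 ≈ 0.5860 bits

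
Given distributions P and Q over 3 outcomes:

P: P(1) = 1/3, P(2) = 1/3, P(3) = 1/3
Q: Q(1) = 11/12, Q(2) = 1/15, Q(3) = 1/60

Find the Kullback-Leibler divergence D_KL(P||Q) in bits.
1.7281 bits

D_KL(P||Q) = Σ P(x) log₂(P(x)/Q(x))

Computing term by term:
  P(1)·log₂(P(1)/Q(1)) = (1/3)·log₂((1/3)/(11/12)) = -0.48648
  P(2)·log₂(P(2)/Q(2)) = (1/3)·log₂((1/3)/(1/15)) = 0.77398
  P(3)·log₂(P(3)/Q(3)) = (1/3)·log₂((1/3)/(1/60)) = 1.44064

D_KL(P||Q) = -0.48648 + 0.77398 + 1.44064 = 1.72814 ≈ 1.7281 bits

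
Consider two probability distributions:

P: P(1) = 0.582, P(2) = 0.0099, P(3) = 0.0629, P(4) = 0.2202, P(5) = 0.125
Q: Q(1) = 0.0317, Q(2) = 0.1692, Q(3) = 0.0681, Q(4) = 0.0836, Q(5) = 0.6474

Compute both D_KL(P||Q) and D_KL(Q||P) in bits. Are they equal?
D_KL(P||Q) = 2.4068 bits, D_KL(Q||P) = 1.9869 bits. No, they are not equal.

D_KL(P||Q) = Σ P(x) log₂(P(x)/Q(x))

Computing term by term:
  P(1)·log₂(P(1)/Q(1)) = 0.582·log₂(0.582/0.0317) = 2.44351
  P(2)·log₂(P(2)/Q(2)) = 0.0099·log₂(0.0099/0.1692) = -0.04054
  P(3)·log₂(P(3)/Q(3)) = 0.0629·log₂(0.0629/0.0681) = -0.00721
  P(4)·log₂(P(4)/Q(4)) = 0.2202·log₂(0.2202/0.0836) = 0.30767
  P(5)·log₂(P(5)/Q(5)) = 0.125·log₂(0.125/0.6474) = -0.29659

D_KL(P||Q) = 2.44351 - 0.04054 - 0.00721 + 0.30767 - 0.29659 = 2.40684 ≈ 2.4068 bits

D_KL(Q||P) = Σ Q(x) log₂(Q(x)/P(x))

Computing term by term:
  Q(1)·log₂(Q(1)/P(1)) = 0.0317·log₂(0.0317/0.582) = -0.13309
  Q(2)·log₂(Q(2)/P(2)) = 0.1692·log₂(0.1692/0.0099) = 0.69290
  Q(3)·log₂(Q(3)/P(3)) = 0.0681·log₂(0.0681/0.0629) = 0.00780
  Q(4)·log₂(Q(4)/P(4)) = 0.0836·log₂(0.0836/0.2202) = -0.11681
  Q(5)·log₂(Q(5)/P(5)) = 0.6474·log₂(0.6474/0.125) = 1.53610

D_KL(Q||P) = -0.13309 + 0.69290 + 0.00780 - 0.11681 + 1.53610 = 1.98690 ≈ 1.9869 bits

These are NOT equal (difference: 0.4199 bits). KL divergence is asymmetric: D_KL(P||Q) ≠ D_KL(Q||P) in general.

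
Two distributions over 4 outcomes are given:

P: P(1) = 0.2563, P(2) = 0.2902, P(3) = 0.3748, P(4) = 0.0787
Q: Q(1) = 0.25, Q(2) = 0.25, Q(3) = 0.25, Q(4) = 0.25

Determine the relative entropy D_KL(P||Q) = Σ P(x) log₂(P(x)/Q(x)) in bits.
0.1594 bits

D_KL(P||Q) = Σ P(x) log₂(P(x)/Q(x))

Computing term by term:
  P(1)·log₂(P(1)/Q(1)) = 0.2563·log₂(0.2563/0.25) = 0.00920
  P(2)·log₂(P(2)/Q(2)) = 0.2902·log₂(0.2902/0.25) = 0.06243
  P(3)·log₂(P(3)/Q(3)) = 0.3748·log₂(0.3748/0.25) = 0.21896
  P(4)·log₂(P(4)/Q(4)) = 0.0787·log₂(0.0787/0.25) = -0.13123

D_KL(P||Q) = 0.00920 + 0.06243 + 0.21896 - 0.13123 = 0.15936 ≈ 0.1594 bits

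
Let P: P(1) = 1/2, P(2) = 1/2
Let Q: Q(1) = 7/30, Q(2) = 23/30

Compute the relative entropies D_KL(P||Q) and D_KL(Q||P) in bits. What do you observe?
D_KL(P||Q) = 0.2414 bits, D_KL(Q||P) = 0.2162 bits. The two directions give different values (D_KL(P||Q) exceeds D_KL(Q||P) by 0.0252 bits): KL divergence is asymmetric.

D_KL(P||Q) = Σ P(x) log₂(P(x)/Q(x))

Computing term by term:
  P(1)·log₂(P(1)/Q(1)) = (1/2)·log₂((1/2)/(7/30)) = 0.54977
  P(2)·log₂(P(2)/Q(2)) = (1/2)·log₂((1/2)/(23/30)) = -0.30834

D_KL(P||Q) = 0.54977 - 0.30834 = 0.24143 ≈ 0.2414 bits

D_KL(Q||P) = Σ Q(x) log₂(Q(x)/P(x))

Computing term by term:
  Q(1)·log₂(Q(1)/P(1)) = (7/30)·log₂((7/30)/(1/2)) = -0.25656
  Q(2)·log₂(Q(2)/P(2)) = (23/30)·log₂((23/30)/(1/2)) = 0.47278

D_KL(Q||P) = -0.25656 + 0.47278 = 0.21622 ≈ 0.2162 bits

These are NOT equal (difference: 0.0252 bits). KL divergence is asymmetric: D_KL(P||Q) ≠ D_KL(Q||P) in general.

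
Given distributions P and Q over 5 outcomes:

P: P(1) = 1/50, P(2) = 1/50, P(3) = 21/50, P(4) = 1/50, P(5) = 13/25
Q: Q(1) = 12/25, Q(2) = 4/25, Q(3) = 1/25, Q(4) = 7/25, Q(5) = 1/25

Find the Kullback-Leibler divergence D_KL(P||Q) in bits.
3.1212 bits

D_KL(P||Q) = Σ P(x) log₂(P(x)/Q(x))

Computing term by term:
  P(1)·log₂(P(1)/Q(1)) = (1/50)·log₂((1/50)/(12/25)) = -0.09170
  P(2)·log₂(P(2)/Q(2)) = (1/50)·log₂((1/50)/(4/25)) = -0.06000
  P(3)·log₂(P(3)/Q(3)) = (21/50)·log₂((21/50)/(1/25)) = 1.42477
  P(4)·log₂(P(4)/Q(4)) = (1/50)·log₂((1/50)/(7/25)) = -0.07615
  P(5)·log₂(P(5)/Q(5)) = (13/25)·log₂((13/25)/(1/25)) = 1.92423

D_KL(P||Q) = -0.09170 - 0.06000 + 1.42477 - 0.07615 + 1.92423 = 3.12115 ≈ 3.1212 bits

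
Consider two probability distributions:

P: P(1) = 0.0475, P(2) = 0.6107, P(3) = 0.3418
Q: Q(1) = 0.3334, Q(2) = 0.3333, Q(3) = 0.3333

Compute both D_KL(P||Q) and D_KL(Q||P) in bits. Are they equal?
D_KL(P||Q) = 0.4124 bits, D_KL(Q||P) = 0.6340 bits. No, they are not equal.

D_KL(P||Q) = Σ P(x) log₂(P(x)/Q(x))

Computing term by term:
  P(1)·log₂(P(1)/Q(1)) = 0.0475·log₂(0.0475/0.3334) = -0.13353
  P(2)·log₂(P(2)/Q(2)) = 0.6107·log₂(0.6107/0.3333) = 0.53353
  P(3)·log₂(P(3)/Q(3)) = 0.3418·log₂(0.3418/0.3333) = 0.01242

D_KL(P||Q) = -0.13353 + 0.53353 + 0.01242 = 0.41242 ≈ 0.4124 bits

D_KL(Q||P) = Σ Q(x) log₂(Q(x)/P(x))

Computing term by term:
  Q(1)·log₂(Q(1)/P(1)) = 0.3334·log₂(0.3334/0.0475) = 0.93727
  Q(2)·log₂(Q(2)/P(2)) = 0.3333·log₂(0.3333/0.6107) = -0.29119
  Q(3)·log₂(Q(3)/P(3)) = 0.3333·log₂(0.3333/0.3418) = -0.01211

D_KL(Q||P) = 0.93727 - 0.29119 - 0.01211 = 0.63397 ≈ 0.6340 bits

These are NOT equal (difference: 0.2216 bits). KL divergence is asymmetric: D_KL(P||Q) ≠ D_KL(Q||P) in general.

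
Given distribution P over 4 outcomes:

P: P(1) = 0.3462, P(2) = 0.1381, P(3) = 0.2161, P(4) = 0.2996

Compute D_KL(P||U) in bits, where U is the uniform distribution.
0.0772 bits

U(i) = 1/4 for all i

D_KL(P||U) = Σ P(x) log₂(P(x) / (1/4))
           = Σ P(x) log₂(P(x)) + log₂(4)
           = log₂(4) - H(P)

H(P) = -Σ P(x) log₂(P(x)):
  -P(1)·log₂(P(1)) = -(0.3462)·log₂(0.3462) = 0.52980
  -P(2)·log₂(P(2)) = -(0.1381)·log₂(0.1381) = 0.39444
  -P(3)·log₂(P(3)) = -(0.2161)·log₂(0.2161) = 0.47763
  -P(4)·log₂(P(4)) = -(0.2996)·log₂(0.2996) = 0.52097
H(P) = 0.52980 + 0.39444 + 0.47763 + 0.52097 = 1.92284 bits

log₂(4) = 2.00000 bits

D_KL(P||U) = 2.00000 - 1.92284 = 0.07716 ≈ 0.0772 bits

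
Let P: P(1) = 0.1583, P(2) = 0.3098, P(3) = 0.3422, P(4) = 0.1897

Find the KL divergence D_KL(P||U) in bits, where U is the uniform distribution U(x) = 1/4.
0.0709 bits

U(i) = 1/4 for all i

D_KL(P||U) = Σ P(x) log₂(P(x) / (1/4))
           = Σ P(x) log₂(P(x)) + log₂(4)
           = log₂(4) - H(P)

H(P) = -Σ P(x) log₂(P(x)):
  -P(1)·log₂(P(1)) = -(0.1583)·log₂(0.1583) = 0.42096
  -P(2)·log₂(P(2)) = -(0.3098)·log₂(0.3098) = 0.52375
  -P(3)·log₂(P(3)) = -(0.3422)·log₂(0.3422) = 0.52941
  -P(4)·log₂(P(4)) = -(0.1897)·log₂(0.1897) = 0.45494
H(P) = 0.42096 + 0.52375 + 0.52941 + 0.45494 = 1.92906 bits

log₂(4) = 2.00000 bits

D_KL(P||U) = 2.00000 - 1.92906 = 0.07094 ≈ 0.0709 bits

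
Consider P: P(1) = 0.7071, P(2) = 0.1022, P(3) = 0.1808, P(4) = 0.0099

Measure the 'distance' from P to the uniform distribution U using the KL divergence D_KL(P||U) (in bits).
0.7981 bits

U(i) = 1/4 for all i

D_KL(P||U) = Σ P(x) log₂(P(x) / (1/4))
           = Σ P(x) log₂(P(x)) + log₂(4)
           = log₂(4) - H(P)

H(P) = -Σ P(x) log₂(P(x)):
  -P(1)·log₂(P(1)) = -(0.7071)·log₂(0.7071) = 0.35356
  -P(2)·log₂(P(2)) = -(0.1022)·log₂(0.1022) = 0.33629
  -P(3)·log₂(P(3)) = -(0.1808)·log₂(0.1808) = 0.44613
  -P(4)·log₂(P(4)) = -(0.0099)·log₂(0.0099) = 0.06592
H(P) = 0.35356 + 0.33629 + 0.44613 + 0.06592 = 1.20190 bits

log₂(4) = 2.00000 bits

D_KL(P||U) = 2.00000 - 1.20190 = 0.79810 ≈ 0.7981 bits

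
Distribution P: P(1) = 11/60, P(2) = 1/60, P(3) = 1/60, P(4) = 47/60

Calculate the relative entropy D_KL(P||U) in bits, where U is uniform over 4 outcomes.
1.0784 bits

U(i) = 1/4 for all i

D_KL(P||U) = Σ P(x) log₂(P(x) / (1/4))
           = Σ P(x) log₂(P(x)) + log₂(4)
           = log₂(4) - H(P)

H(P) = -Σ P(x) log₂(P(x)):
  -P(1)·log₂(P(1)) = -(11/60)·log₂(11/60) = 0.44870
  -P(2)·log₂(P(2)) = -(1/60)·log₂(1/60) = 0.09845
  -P(3)·log₂(P(3)) = -(1/60)·log₂(1/60) = 0.09845
  -P(4)·log₂(P(4)) = -(47/60)·log₂(47/60) = 0.27597
H(P) = 0.44870 + 0.09845 + 0.09845 + 0.27597 = 0.92157 bits

log₂(4) = 2.00000 bits

D_KL(P||U) = 2.00000 - 0.92157 = 1.07843 ≈ 1.0784 bits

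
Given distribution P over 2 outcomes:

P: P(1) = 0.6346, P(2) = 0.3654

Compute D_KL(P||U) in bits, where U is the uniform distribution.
0.0529 bits

U(i) = 1/2 for all i

D_KL(P||U) = Σ P(x) log₂(P(x) / (1/2))
           = Σ P(x) log₂(P(x)) + log₂(2)
           = log₂(2) - H(P)

H(P) = -Σ P(x) log₂(P(x)):
  -P(1)·log₂(P(1)) = -(0.6346)·log₂(0.6346) = 0.41635
  -P(2)·log₂(P(2)) = -(0.3654)·log₂(0.3654) = 0.53073
H(P) = 0.41635 + 0.53073 = 0.94708 bits

log₂(2) = 1.00000 bits

D_KL(P||U) = 1.00000 - 0.94708 = 0.05292 ≈ 0.0529 bits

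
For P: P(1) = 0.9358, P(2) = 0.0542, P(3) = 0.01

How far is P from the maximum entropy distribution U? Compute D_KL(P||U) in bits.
1.2010 bits

U(i) = 1/3 for all i

D_KL(P||U) = Σ P(x) log₂(P(x) / (1/3))
           = Σ P(x) log₂(P(x)) + log₂(3)
           = log₂(3) - H(P)

H(P) = -Σ P(x) log₂(P(x)):
  -P(1)·log₂(P(1)) = -(0.9358)·log₂(0.9358) = 0.08958
  -P(2)·log₂(P(2)) = -(0.0542)·log₂(0.0542) = 0.22794
  -P(3)·log₂(P(3)) = -(0.01)·log₂(0.01) = 0.06644
H(P) = 0.08958 + 0.22794 + 0.06644 = 0.38396 bits

log₂(3) = 1.58496 bits

D_KL(P||U) = 1.58496 - 0.38396 = 1.20100 ≈ 1.2010 bits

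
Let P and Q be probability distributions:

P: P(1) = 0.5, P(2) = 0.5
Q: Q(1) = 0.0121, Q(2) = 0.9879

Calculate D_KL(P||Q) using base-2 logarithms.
2.1932 bits

D_KL(P||Q) = Σ P(x) log₂(P(x)/Q(x))

Computing term by term:
  P(1)·log₂(P(1)/Q(1)) = 0.5·log₂(0.5/0.0121) = 2.68442
  P(2)·log₂(P(2)/Q(2)) = 0.5·log₂(0.5/0.9879) = -0.49122

D_KL(P||Q) = 2.68442 - 0.49122 = 2.19320 ≈ 2.1932 bits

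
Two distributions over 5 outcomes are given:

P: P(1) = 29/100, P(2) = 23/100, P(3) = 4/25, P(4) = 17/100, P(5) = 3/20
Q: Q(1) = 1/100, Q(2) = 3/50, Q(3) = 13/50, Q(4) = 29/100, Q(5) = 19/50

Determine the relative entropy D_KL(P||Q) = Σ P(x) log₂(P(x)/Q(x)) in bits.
1.4105 bits

D_KL(P||Q) = Σ P(x) log₂(P(x)/Q(x))

Computing term by term:
  P(1)·log₂(P(1)/Q(1)) = (29/100)·log₂((29/100)/(1/100)) = 1.40881
  P(2)·log₂(P(2)/Q(2)) = (23/100)·log₂((23/100)/(3/50)) = 0.44588
  P(3)·log₂(P(3)/Q(3)) = (4/25)·log₂((4/25)/(13/50)) = -0.11207
  P(4)·log₂(P(4)/Q(4)) = (17/100)·log₂((17/100)/(29/100)) = -0.13099
  P(5)·log₂(P(5)/Q(5)) = (3/20)·log₂((3/20)/(19/50)) = -0.20116

D_KL(P||Q) = 1.40881 + 0.44588 - 0.11207 - 0.13099 - 0.20116 = 1.41047 ≈ 1.4105 bits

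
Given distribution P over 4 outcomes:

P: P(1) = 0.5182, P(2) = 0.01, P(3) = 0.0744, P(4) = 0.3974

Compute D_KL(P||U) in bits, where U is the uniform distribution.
0.6341 bits

U(i) = 1/4 for all i

D_KL(P||U) = Σ P(x) log₂(P(x) / (1/4))
           = Σ P(x) log₂(P(x)) + log₂(4)
           = log₂(4) - H(P)

H(P) = -Σ P(x) log₂(P(x)):
  -P(1)·log₂(P(1)) = -(0.5182)·log₂(0.5182) = 0.49147
  -P(2)·log₂(P(2)) = -(0.01)·log₂(0.01) = 0.06644
  -P(3)·log₂(P(3)) = -(0.0744)·log₂(0.0744) = 0.27889
  -P(4)·log₂(P(4)) = -(0.3974)·log₂(0.3974) = 0.52907
H(P) = 0.49147 + 0.06644 + 0.27889 + 0.52907 = 1.36587 bits

log₂(4) = 2.00000 bits

D_KL(P||U) = 2.00000 - 1.36587 = 0.63413 ≈ 0.6341 bits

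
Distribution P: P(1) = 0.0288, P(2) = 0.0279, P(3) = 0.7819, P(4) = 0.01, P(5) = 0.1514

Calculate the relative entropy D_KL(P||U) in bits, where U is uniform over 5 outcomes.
1.2742 bits

U(i) = 1/5 for all i

D_KL(P||U) = Σ P(x) log₂(P(x) / (1/5))
           = Σ P(x) log₂(P(x)) + log₂(5)
           = log₂(5) - H(P)

H(P) = -Σ P(x) log₂(P(x)):
  -P(1)·log₂(P(1)) = -(0.0288)·log₂(0.0288) = 0.14739
  -P(2)·log₂(P(2)) = -(0.0279)·log₂(0.0279) = 0.14406
  -P(3)·log₂(P(3)) = -(0.7819)·log₂(0.7819) = 0.27753
  -P(4)·log₂(P(4)) = -(0.01)·log₂(0.01) = 0.06644
  -P(5)·log₂(P(5)) = -(0.1514)·log₂(0.1514) = 0.41235
H(P) = 0.14739 + 0.14406 + 0.27753 + 0.06644 + 0.41235 = 1.04777 bits

log₂(5) = 2.32193 bits

D_KL(P||U) = 2.32193 - 1.04777 = 1.27416 ≈ 1.2742 bits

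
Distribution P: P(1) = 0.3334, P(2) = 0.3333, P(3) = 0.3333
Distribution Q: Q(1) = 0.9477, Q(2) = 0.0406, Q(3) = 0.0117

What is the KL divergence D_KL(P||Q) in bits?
2.1204 bits

D_KL(P||Q) = Σ P(x) log₂(P(x)/Q(x))

Computing term by term:
  P(1)·log₂(P(1)/Q(1)) = 0.3334·log₂(0.3334/0.9477) = -0.50249
  P(2)·log₂(P(2)/Q(2)) = 0.3333·log₂(0.3333/0.0406) = 1.01232
  P(3)·log₂(P(3)/Q(3)) = 0.3333·log₂(0.3333/0.0117) = 1.61059

D_KL(P||Q) = -0.50249 + 1.01232 + 1.61059 = 2.12042 ≈ 2.1204 bits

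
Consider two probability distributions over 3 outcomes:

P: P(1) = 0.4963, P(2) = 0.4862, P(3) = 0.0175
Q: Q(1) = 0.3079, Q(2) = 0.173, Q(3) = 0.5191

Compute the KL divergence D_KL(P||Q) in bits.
0.9811 bits

D_KL(P||Q) = Σ P(x) log₂(P(x)/Q(x))

Computing term by term:
  P(1)·log₂(P(1)/Q(1)) = 0.4963·log₂(0.4963/0.3079) = 0.34183
  P(2)·log₂(P(2)/Q(2)) = 0.4862·log₂(0.4862/0.173) = 0.72482
  P(3)·log₂(P(3)/Q(3)) = 0.0175·log₂(0.0175/0.5191) = -0.08559

D_KL(P||Q) = 0.34183 + 0.72482 - 0.08559 = 0.98106 ≈ 0.9811 bits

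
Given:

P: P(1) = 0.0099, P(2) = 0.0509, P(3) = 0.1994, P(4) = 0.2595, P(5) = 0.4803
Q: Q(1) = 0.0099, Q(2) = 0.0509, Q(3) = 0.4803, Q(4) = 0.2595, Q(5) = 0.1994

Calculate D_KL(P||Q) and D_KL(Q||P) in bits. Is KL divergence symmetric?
D_KL(P||Q) = 0.3563 bits, D_KL(Q||P) = 0.3563 bits. The two values coincide for this particular pair, but no — KL divergence is not symmetric in general.

D_KL(P||Q) = Σ P(x) log₂(P(x)/Q(x))

Computing term by term:
  P(1)·log₂(P(1)/Q(1)) = 0.0099·log₂(0.0099/0.0099) = 0.00000
  P(2)·log₂(P(2)/Q(2)) = 0.0509·log₂(0.0509/0.0509) = 0.00000
  P(3)·log₂(P(3)/Q(3)) = 0.1994·log₂(0.1994/0.4803) = -0.25289
  P(4)·log₂(P(4)/Q(4)) = 0.2595·log₂(0.2595/0.2595) = 0.00000
  P(5)·log₂(P(5)/Q(5)) = 0.4803·log₂(0.4803/0.1994) = 0.60915

D_KL(P||Q) = 0.00000 + 0.00000 - 0.25289 + 0.00000 + 0.60915 = 0.35626 ≈ 0.3563 bits

D_KL(Q||P) = Σ Q(x) log₂(Q(x)/P(x))

Computing term by term:
  Q(1)·log₂(Q(1)/P(1)) = 0.0099·log₂(0.0099/0.0099) = 0.00000
  Q(2)·log₂(Q(2)/P(2)) = 0.0509·log₂(0.0509/0.0509) = 0.00000
  Q(3)·log₂(Q(3)/P(3)) = 0.4803·log₂(0.4803/0.1994) = 0.60915
  Q(4)·log₂(Q(4)/P(4)) = 0.2595·log₂(0.2595/0.2595) = 0.00000
  Q(5)·log₂(Q(5)/P(5)) = 0.1994·log₂(0.1994/0.4803) = -0.25289

D_KL(Q||P) = 0.00000 + 0.00000 + 0.60915 + 0.00000 - 0.25289 = 0.35626 ≈ 0.3563 bits

These ARE equal here. Q is P with outcomes relabeled (Q(3) = P(5), Q(5) = P(3)) by a relabeling that is its own inverse, so the two sums contain exactly the same terms in a different order. This is a special case — KL divergence is not symmetric in general: D_KL(P||Q) ≠ D_KL(Q||P) for most P, Q.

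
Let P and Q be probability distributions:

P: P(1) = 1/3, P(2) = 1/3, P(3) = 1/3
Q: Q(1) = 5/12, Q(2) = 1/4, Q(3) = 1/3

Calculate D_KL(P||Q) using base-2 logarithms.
0.0310 bits

D_KL(P||Q) = Σ P(x) log₂(P(x)/Q(x))

Computing term by term:
  P(1)·log₂(P(1)/Q(1)) = (1/3)·log₂((1/3)/(5/12)) = -0.10731
  P(2)·log₂(P(2)/Q(2)) = (1/3)·log₂((1/3)/(1/4)) = 0.13835
  P(3)·log₂(P(3)/Q(3)) = (1/3)·log₂((1/3)/(1/3)) = 0.00000

D_KL(P||Q) = -0.10731 + 0.13835 + 0.00000 = 0.03104 ≈ 0.0310 bits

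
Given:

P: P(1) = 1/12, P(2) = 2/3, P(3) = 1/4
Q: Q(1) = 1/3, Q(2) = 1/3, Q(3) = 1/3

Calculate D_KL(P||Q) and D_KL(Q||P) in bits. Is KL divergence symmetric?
D_KL(P||Q) = 0.3962 bits, D_KL(Q||P) = 0.4717 bits. No, KL divergence is not symmetric.

D_KL(P||Q) = Σ P(x) log₂(P(x)/Q(x))

Computing term by term:
  P(1)·log₂(P(1)/Q(1)) = (1/12)·log₂((1/12)/(1/3)) = -0.16667
  P(2)·log₂(P(2)/Q(2)) = (2/3)·log₂((2/3)/(1/3)) = 0.66667
  P(3)·log₂(P(3)/Q(3)) = (1/4)·log₂((1/4)/(1/3)) = -0.10376

D_KL(P||Q) = -0.16667 + 0.66667 - 0.10376 = 0.39624 ≈ 0.3962 bits

D_KL(Q||P) = Σ Q(x) log₂(Q(x)/P(x))

Computing term by term:
  Q(1)·log₂(Q(1)/P(1)) = (1/3)·log₂((1/3)/(1/12)) = 0.66667
  Q(2)·log₂(Q(2)/P(2)) = (1/3)·log₂((1/3)/(2/3)) = -0.33333
  Q(3)·log₂(Q(3)/P(3)) = (1/3)·log₂((1/3)/(1/4)) = 0.13835

D_KL(Q||P) = 0.66667 - 0.33333 + 0.13835 = 0.47169 ≈ 0.4717 bits

These are NOT equal (difference: 0.0755 bits). KL divergence is asymmetric: D_KL(P||Q) ≠ D_KL(Q||P) in general.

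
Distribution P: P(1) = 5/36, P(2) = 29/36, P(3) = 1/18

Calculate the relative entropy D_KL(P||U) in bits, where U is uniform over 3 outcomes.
0.7065 bits

U(i) = 1/3 for all i

D_KL(P||U) = Σ P(x) log₂(P(x) / (1/3))
           = Σ P(x) log₂(P(x)) + log₂(3)
           = log₂(3) - H(P)

H(P) = -Σ P(x) log₂(P(x)):
  -P(1)·log₂(P(1)) = -(5/36)·log₂(5/36) = 0.39556
  -P(2)·log₂(P(2)) = -(29/36)·log₂(29/36) = 0.25129
  -P(3)·log₂(P(3)) = -(1/18)·log₂(1/18) = 0.23166
H(P) = 0.39556 + 0.25129 + 0.23166 = 0.87851 bits

log₂(3) = 1.58496 bits

D_KL(P||U) = 1.58496 - 0.87851 = 0.70645 ≈ 0.7065 bits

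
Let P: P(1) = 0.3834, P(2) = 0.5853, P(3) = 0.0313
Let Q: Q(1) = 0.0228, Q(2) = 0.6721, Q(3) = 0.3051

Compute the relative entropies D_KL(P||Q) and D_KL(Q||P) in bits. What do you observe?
D_KL(P||Q) = 1.3415 bits, D_KL(Q||P) = 1.0435 bits. The two directions give different values (D_KL(P||Q) exceeds D_KL(Q||P) by 0.2980 bits): KL divergence is asymmetric.

D_KL(P||Q) = Σ P(x) log₂(P(x)/Q(x))

Computing term by term:
  P(1)·log₂(P(1)/Q(1)) = 0.3834·log₂(0.3834/0.0228) = 1.56111
  P(2)·log₂(P(2)/Q(2)) = 0.5853·log₂(0.5853/0.6721) = -0.11677
  P(3)·log₂(P(3)/Q(3)) = 0.0313·log₂(0.0313/0.3051) = -0.10282

D_KL(P||Q) = 1.56111 - 0.11677 - 0.10282 = 1.34152 ≈ 1.3415 bits

D_KL(Q||P) = Σ Q(x) log₂(Q(x)/P(x))

Computing term by term:
  Q(1)·log₂(Q(1)/P(1)) = 0.0228·log₂(0.0228/0.3834) = -0.09284
  Q(2)·log₂(Q(2)/P(2)) = 0.6721·log₂(0.6721/0.5853) = 0.13408
  Q(3)·log₂(Q(3)/P(3)) = 0.3051·log₂(0.3051/0.0313) = 1.00227

D_KL(Q||P) = -0.09284 + 0.13408 + 1.00227 = 1.04351 ≈ 1.0435 bits

These are NOT equal (difference: 0.2980 bits). KL divergence is asymmetric: D_KL(P||Q) ≠ D_KL(Q||P) in general.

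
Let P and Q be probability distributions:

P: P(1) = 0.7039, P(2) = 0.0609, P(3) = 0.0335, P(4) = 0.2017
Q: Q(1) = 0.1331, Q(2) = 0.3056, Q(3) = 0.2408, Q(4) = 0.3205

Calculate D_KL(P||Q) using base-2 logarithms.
1.3196 bits

D_KL(P||Q) = Σ P(x) log₂(P(x)/Q(x))

Computing term by term:
  P(1)·log₂(P(1)/Q(1)) = 0.7039·log₂(0.7039/0.1331) = 1.69137
  P(2)·log₂(P(2)/Q(2)) = 0.0609·log₂(0.0609/0.3056) = -0.14172
  P(3)·log₂(P(3)/Q(3)) = 0.0335·log₂(0.0335/0.2408) = -0.09533
  P(4)·log₂(P(4)/Q(4)) = 0.2017·log₂(0.2017/0.3205) = -0.13476

D_KL(P||Q) = 1.69137 - 0.14172 - 0.09533 - 0.13476 = 1.31956 ≈ 1.3196 bits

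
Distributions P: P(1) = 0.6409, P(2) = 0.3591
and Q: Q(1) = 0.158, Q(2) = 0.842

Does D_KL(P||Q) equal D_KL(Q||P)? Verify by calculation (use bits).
D_KL(P||Q) = 0.8532 bits, D_KL(Q||P) = 0.7160 bits. No — D_KL(P||Q) ≠ D_KL(Q||P) for this pair.

D_KL(P||Q) = Σ P(x) log₂(P(x)/Q(x))

Computing term by term:
  P(1)·log₂(P(1)/Q(1)) = 0.6409·log₂(0.6409/0.158) = 1.29473
  P(2)·log₂(P(2)/Q(2)) = 0.3591·log₂(0.3591/0.842) = -0.44149

D_KL(P||Q) = 1.29473 - 0.44149 = 0.85324 ≈ 0.8532 bits

D_KL(Q||P) = Σ Q(x) log₂(Q(x)/P(x))

Computing term by term:
  Q(1)·log₂(Q(1)/P(1)) = 0.158·log₂(0.158/0.6409) = -0.31919
  Q(2)·log₂(Q(2)/P(2)) = 0.842·log₂(0.842/0.3591) = 1.03518

D_KL(Q||P) = -0.31919 + 1.03518 = 0.71599 ≈ 0.7160 bits

These are NOT equal (difference: 0.1372 bits). KL divergence is asymmetric: D_KL(P||Q) ≠ D_KL(Q||P) in general.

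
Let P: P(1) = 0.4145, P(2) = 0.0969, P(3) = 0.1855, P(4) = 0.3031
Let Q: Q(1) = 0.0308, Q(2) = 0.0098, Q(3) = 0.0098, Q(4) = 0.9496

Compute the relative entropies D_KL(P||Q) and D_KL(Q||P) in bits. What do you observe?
D_KL(P||Q) = 2.1625 bits, D_KL(Q||P) = 1.3750 bits. The two directions give different values (D_KL(P||Q) exceeds D_KL(Q||P) by 0.7875 bits): KL divergence is asymmetric.

D_KL(P||Q) = Σ P(x) log₂(P(x)/Q(x))

Computing term by term:
  P(1)·log₂(P(1)/Q(1)) = 0.4145·log₂(0.4145/0.0308) = 1.55453
  P(2)·log₂(P(2)/Q(2)) = 0.0969·log₂(0.0969/0.0098) = 0.32032
  P(3)·log₂(P(3)/Q(3)) = 0.1855·log₂(0.1855/0.0098) = 0.78698
  P(4)·log₂(P(4)/Q(4)) = 0.3031·log₂(0.3031/0.9496) = -0.49937

D_KL(P||Q) = 1.55453 + 0.32032 + 0.78698 - 0.49937 = 2.16246 ≈ 2.1625 bits

D_KL(Q||P) = Σ Q(x) log₂(Q(x)/P(x))

Computing term by term:
  Q(1)·log₂(Q(1)/P(1)) = 0.0308·log₂(0.0308/0.4145) = -0.11551
  Q(2)·log₂(Q(2)/P(2)) = 0.0098·log₂(0.0098/0.0969) = -0.03240
  Q(3)·log₂(Q(3)/P(3)) = 0.0098·log₂(0.0098/0.1855) = -0.04158
  Q(4)·log₂(Q(4)/P(4)) = 0.9496·log₂(0.9496/0.3031) = 1.56449

D_KL(Q||P) = -0.11551 - 0.03240 - 0.04158 + 1.56449 = 1.37500 ≈ 1.3750 bits

These are NOT equal (difference: 0.7875 bits). KL divergence is asymmetric: D_KL(P||Q) ≠ D_KL(Q||P) in general.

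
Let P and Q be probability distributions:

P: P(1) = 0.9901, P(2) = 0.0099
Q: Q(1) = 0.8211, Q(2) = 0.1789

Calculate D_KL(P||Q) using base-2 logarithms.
0.2260 bits

D_KL(P||Q) = Σ P(x) log₂(P(x)/Q(x))

Computing term by term:
  P(1)·log₂(P(1)/Q(1)) = 0.9901·log₂(0.9901/0.8211) = 0.26734
  P(2)·log₂(P(2)/Q(2)) = 0.0099·log₂(0.0099/0.1789) = -0.04134

D_KL(P||Q) = 0.26734 - 0.04134 = 0.22600 ≈ 0.2260 bits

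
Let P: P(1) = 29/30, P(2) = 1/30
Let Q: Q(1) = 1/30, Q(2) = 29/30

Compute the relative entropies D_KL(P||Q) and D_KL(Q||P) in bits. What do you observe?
D_KL(P||Q) = 4.5341 bits, D_KL(Q||P) = 4.5341 bits. The two directions give the same value here, because Q is a self-inverse relabeling of P; in general KL divergence is asymmetric.

D_KL(P||Q) = Σ P(x) log₂(P(x)/Q(x))

Computing term by term:
  P(1)·log₂(P(1)/Q(1)) = (29/30)·log₂((29/30)/(1/30)) = 4.69605
  P(2)·log₂(P(2)/Q(2)) = (1/30)·log₂((1/30)/(29/30)) = -0.16193

D_KL(P||Q) = 4.69605 - 0.16193 = 4.53412 ≈ 4.5341 bits

D_KL(Q||P) = Σ Q(x) log₂(Q(x)/P(x))

Computing term by term:
  Q(1)·log₂(Q(1)/P(1)) = (1/30)·log₂((1/30)/(29/30)) = -0.16193
  Q(2)·log₂(Q(2)/P(2)) = (29/30)·log₂((29/30)/(1/30)) = 4.69605

D_KL(Q||P) = -0.16193 + 4.69605 = 4.53412 ≈ 4.5341 bits

These ARE equal here. Q is P with outcomes relabeled (Q(1) = P(2), Q(2) = P(1)) by a relabeling that is its own inverse, so the two sums contain exactly the same terms in a different order. This is a special case — KL divergence is not symmetric in general: D_KL(P||Q) ≠ D_KL(Q||P) for most P, Q.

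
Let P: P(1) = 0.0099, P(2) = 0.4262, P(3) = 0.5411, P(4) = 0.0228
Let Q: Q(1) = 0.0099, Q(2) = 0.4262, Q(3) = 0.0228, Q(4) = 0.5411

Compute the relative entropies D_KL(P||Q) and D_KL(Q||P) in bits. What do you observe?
D_KL(P||Q) = 2.3680 bits, D_KL(Q||P) = 2.3680 bits. The two directions give the same value here, because Q is a self-inverse relabeling of P; in general KL divergence is asymmetric.

D_KL(P||Q) = Σ P(x) log₂(P(x)/Q(x))

Computing term by term:
  P(1)·log₂(P(1)/Q(1)) = 0.0099·log₂(0.0099/0.0099) = 0.00000
  P(2)·log₂(P(2)/Q(2)) = 0.4262·log₂(0.4262/0.4262) = 0.00000
  P(3)·log₂(P(3)/Q(3)) = 0.5411·log₂(0.5411/0.0228) = 2.47217
  P(4)·log₂(P(4)/Q(4)) = 0.0228·log₂(0.0228/0.5411) = -0.10417

D_KL(P||Q) = 0.00000 + 0.00000 + 2.47217 - 0.10417 = 2.36800 ≈ 2.3680 bits

D_KL(Q||P) = Σ Q(x) log₂(Q(x)/P(x))

Computing term by term:
  Q(1)·log₂(Q(1)/P(1)) = 0.0099·log₂(0.0099/0.0099) = 0.00000
  Q(2)·log₂(Q(2)/P(2)) = 0.4262·log₂(0.4262/0.4262) = 0.00000
  Q(3)·log₂(Q(3)/P(3)) = 0.0228·log₂(0.0228/0.5411) = -0.10417
  Q(4)·log₂(Q(4)/P(4)) = 0.5411·log₂(0.5411/0.0228) = 2.47217

D_KL(Q||P) = 0.00000 + 0.00000 - 0.10417 + 2.47217 = 2.36800 ≈ 2.3680 bits

These ARE equal here. Q is P with outcomes relabeled (Q(3) = P(4), Q(4) = P(3)) by a relabeling that is its own inverse, so the two sums contain exactly the same terms in a different order. This is a special case — KL divergence is not symmetric in general: D_KL(P||Q) ≠ D_KL(Q||P) for most P, Q.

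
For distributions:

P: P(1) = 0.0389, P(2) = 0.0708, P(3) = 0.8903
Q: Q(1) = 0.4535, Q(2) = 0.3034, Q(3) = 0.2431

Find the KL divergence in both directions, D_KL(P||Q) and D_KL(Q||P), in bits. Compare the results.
D_KL(P||Q) = 1.3808 bits, D_KL(Q||P) = 1.7886 bits. D_KL(Q||P) is larger than D_KL(P||Q) by 0.4078 bits; the two directions differ.

D_KL(P||Q) = Σ P(x) log₂(P(x)/Q(x))

Computing term by term:
  P(1)·log₂(P(1)/Q(1)) = 0.0389·log₂(0.0389/0.4535) = -0.13783
  P(2)·log₂(P(2)/Q(2)) = 0.0708·log₂(0.0708/0.3034) = -0.14864
  P(3)·log₂(P(3)/Q(3)) = 0.8903·log₂(0.8903/0.2431) = 1.66730

D_KL(P||Q) = -0.13783 - 0.14864 + 1.66730 = 1.38083 ≈ 1.3808 bits

D_KL(Q||P) = Σ Q(x) log₂(Q(x)/P(x))

Computing term by term:
  Q(1)·log₂(Q(1)/P(1)) = 0.4535·log₂(0.4535/0.0389) = 1.60687
  Q(2)·log₂(Q(2)/P(2)) = 0.3034·log₂(0.3034/0.0708) = 0.63696
  Q(3)·log₂(Q(3)/P(3)) = 0.2431·log₂(0.2431/0.8903) = -0.45526

D_KL(Q||P) = 1.60687 + 0.63696 - 0.45526 = 1.78857 ≈ 1.7886 bits

These are NOT equal (difference: 0.4078 bits). KL divergence is asymmetric: D_KL(P||Q) ≠ D_KL(Q||P) in general.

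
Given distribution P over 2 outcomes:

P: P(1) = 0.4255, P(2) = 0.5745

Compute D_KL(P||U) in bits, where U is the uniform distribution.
0.0161 bits

U(i) = 1/2 for all i

D_KL(P||U) = Σ P(x) log₂(P(x) / (1/2))
           = Σ P(x) log₂(P(x)) + log₂(2)
           = log₂(2) - H(P)

H(P) = -Σ P(x) log₂(P(x)):
  -P(1)·log₂(P(1)) = -(0.4255)·log₂(0.4255) = 0.52454
  -P(2)·log₂(P(2)) = -(0.5745)·log₂(0.5745) = 0.45938
H(P) = 0.52454 + 0.45938 = 0.98392 bits

log₂(2) = 1.00000 bits

D_KL(P||U) = 1.00000 - 0.98392 = 0.01608 ≈ 0.0161 bits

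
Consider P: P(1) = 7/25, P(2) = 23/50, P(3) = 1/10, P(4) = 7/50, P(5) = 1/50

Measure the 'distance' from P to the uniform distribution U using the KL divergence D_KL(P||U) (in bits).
0.4502 bits

U(i) = 1/5 for all i

D_KL(P||U) = Σ P(x) log₂(P(x) / (1/5))
           = Σ P(x) log₂(P(x)) + log₂(5)
           = log₂(5) - H(P)

H(P) = -Σ P(x) log₂(P(x)):
  -P(1)·log₂(P(1)) = -(7/25)·log₂(7/25) = 0.51422
  -P(2)·log₂(P(2)) = -(23/50)·log₂(23/50) = 0.51534
  -P(3)·log₂(P(3)) = -(1/10)·log₂(1/10) = 0.33219
  -P(4)·log₂(P(4)) = -(7/50)·log₂(7/50) = 0.39711
  -P(5)·log₂(P(5)) = -(1/50)·log₂(1/50) = 0.11288
H(P) = 0.51422 + 0.51534 + 0.33219 + 0.39711 + 0.11288 = 1.87174 bits

log₂(5) = 2.32193 bits

D_KL(P||U) = 2.32193 - 1.87174 = 0.45019 ≈ 0.4502 bits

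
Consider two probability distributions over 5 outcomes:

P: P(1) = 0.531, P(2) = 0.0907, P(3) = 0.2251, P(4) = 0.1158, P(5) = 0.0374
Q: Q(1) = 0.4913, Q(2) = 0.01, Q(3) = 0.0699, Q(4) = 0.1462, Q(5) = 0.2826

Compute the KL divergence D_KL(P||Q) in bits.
0.5798 bits

D_KL(P||Q) = Σ P(x) log₂(P(x)/Q(x))

Computing term by term:
  P(1)·log₂(P(1)/Q(1)) = 0.531·log₂(0.531/0.4913) = 0.05953
  P(2)·log₂(P(2)/Q(2)) = 0.0907·log₂(0.0907/0.01) = 0.28853
  P(3)·log₂(P(3)/Q(3)) = 0.2251·log₂(0.2251/0.0699) = 0.37979
  P(4)·log₂(P(4)/Q(4)) = 0.1158·log₂(0.1158/0.1462) = -0.03894
  P(5)·log₂(P(5)/Q(5)) = 0.0374·log₂(0.0374/0.2826) = -0.10912

D_KL(P||Q) = 0.05953 + 0.28853 + 0.37979 - 0.03894 - 0.10912 = 0.57979 ≈ 0.5798 bits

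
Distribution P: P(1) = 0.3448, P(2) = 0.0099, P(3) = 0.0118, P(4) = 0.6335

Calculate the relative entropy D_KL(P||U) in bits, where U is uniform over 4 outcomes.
0.9116 bits

U(i) = 1/4 for all i

D_KL(P||U) = Σ P(x) log₂(P(x) / (1/4))
           = Σ P(x) log₂(P(x)) + log₂(4)
           = log₂(4) - H(P)

H(P) = -Σ P(x) log₂(P(x)):
  -P(1)·log₂(P(1)) = -(0.3448)·log₂(0.3448) = 0.52967
  -P(2)·log₂(P(2)) = -(0.0099)·log₂(0.0099) = 0.06592
  -P(3)·log₂(P(3)) = -(0.0118)·log₂(0.0118) = 0.07558
  -P(4)·log₂(P(4)) = -(0.6335)·log₂(0.6335) = 0.41721
H(P) = 0.52967 + 0.06592 + 0.07558 + 0.41721 = 1.08838 bits

log₂(4) = 2.00000 bits

D_KL(P||U) = 2.00000 - 1.08838 = 0.91162 ≈ 0.9116 bits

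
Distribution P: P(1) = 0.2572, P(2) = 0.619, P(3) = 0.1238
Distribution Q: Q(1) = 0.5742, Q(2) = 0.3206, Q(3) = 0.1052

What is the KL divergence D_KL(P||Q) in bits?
0.3186 bits

D_KL(P||Q) = Σ P(x) log₂(P(x)/Q(x))

Computing term by term:
  P(1)·log₂(P(1)/Q(1)) = 0.2572·log₂(0.2572/0.5742) = -0.29801
  P(2)·log₂(P(2)/Q(2)) = 0.619·log₂(0.619/0.3206) = 0.58753
  P(3)·log₂(P(3)/Q(3)) = 0.1238·log₂(0.1238/0.1052) = 0.02908

D_KL(P||Q) = -0.29801 + 0.58753 + 0.02908 = 0.31860 ≈ 0.3186 bits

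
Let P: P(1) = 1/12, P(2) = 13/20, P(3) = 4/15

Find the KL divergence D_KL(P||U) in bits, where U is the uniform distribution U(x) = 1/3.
0.3737 bits

U(i) = 1/3 for all i

D_KL(P||U) = Σ P(x) log₂(P(x) / (1/3))
           = Σ P(x) log₂(P(x)) + log₂(3)
           = log₂(3) - H(P)

H(P) = -Σ P(x) log₂(P(x)):
  -P(1)·log₂(P(1)) = -(1/12)·log₂(1/12) = 0.29875
  -P(2)·log₂(P(2)) = -(13/20)·log₂(13/20) = 0.40397
  -P(3)·log₂(P(3)) = -(4/15)·log₂(4/15) = 0.50850
H(P) = 0.29875 + 0.40397 + 0.50850 = 1.21122 bits

log₂(3) = 1.58496 bits

D_KL(P||U) = 1.58496 - 1.21122 = 0.37374 ≈ 0.3737 bits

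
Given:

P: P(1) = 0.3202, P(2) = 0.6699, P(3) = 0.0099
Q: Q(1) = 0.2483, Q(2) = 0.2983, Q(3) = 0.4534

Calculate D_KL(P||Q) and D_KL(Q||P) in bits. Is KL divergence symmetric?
D_KL(P||Q) = 0.8448 bits, D_KL(Q||P) = 2.0622 bits. No, KL divergence is not symmetric.

D_KL(P||Q) = Σ P(x) log₂(P(x)/Q(x))

Computing term by term:
  P(1)·log₂(P(1)/Q(1)) = 0.3202·log₂(0.3202/0.2483) = 0.11748
  P(2)·log₂(P(2)/Q(2)) = 0.6699·log₂(0.6699/0.2983) = 0.78190
  P(3)·log₂(P(3)/Q(3)) = 0.0099·log₂(0.0099/0.4534) = -0.05462

D_KL(P||Q) = 0.11748 + 0.78190 - 0.05462 = 0.84476 ≈ 0.8448 bits

D_KL(Q||P) = Σ Q(x) log₂(Q(x)/P(x))

Computing term by term:
  Q(1)·log₂(Q(1)/P(1)) = 0.2483·log₂(0.2483/0.3202) = -0.09110
  Q(2)·log₂(Q(2)/P(2)) = 0.2983·log₂(0.2983/0.6699) = -0.34817
  Q(3)·log₂(Q(3)/P(3)) = 0.4534·log₂(0.4534/0.0099) = 2.50150

D_KL(Q||P) = -0.09110 - 0.34817 + 2.50150 = 2.06223 ≈ 2.0622 bits

These are NOT equal (difference: 1.2174 bits). KL divergence is asymmetric: D_KL(P||Q) ≠ D_KL(Q||P) in general.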